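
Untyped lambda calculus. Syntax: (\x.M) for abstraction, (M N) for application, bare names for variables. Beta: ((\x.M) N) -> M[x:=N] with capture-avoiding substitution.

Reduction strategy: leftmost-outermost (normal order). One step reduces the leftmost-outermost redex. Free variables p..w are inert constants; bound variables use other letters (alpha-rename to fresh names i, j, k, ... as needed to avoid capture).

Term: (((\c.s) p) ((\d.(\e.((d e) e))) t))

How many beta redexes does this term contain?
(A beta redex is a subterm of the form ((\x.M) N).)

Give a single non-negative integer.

Answer: 2

Derivation:
Term: (((\c.s) p) ((\d.(\e.((d e) e))) t))
  Redex: ((\c.s) p)
  Redex: ((\d.(\e.((d e) e))) t)
Total redexes: 2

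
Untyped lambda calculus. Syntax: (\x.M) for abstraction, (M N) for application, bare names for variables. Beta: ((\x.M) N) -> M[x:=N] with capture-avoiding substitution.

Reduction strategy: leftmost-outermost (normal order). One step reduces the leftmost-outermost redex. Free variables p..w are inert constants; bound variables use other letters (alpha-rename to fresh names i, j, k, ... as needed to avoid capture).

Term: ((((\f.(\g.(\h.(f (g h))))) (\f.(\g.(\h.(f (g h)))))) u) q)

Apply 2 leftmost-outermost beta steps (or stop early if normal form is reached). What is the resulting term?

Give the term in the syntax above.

Step 0: ((((\f.(\g.(\h.(f (g h))))) (\f.(\g.(\h.(f (g h)))))) u) q)
Step 1: (((\g.(\h.((\f.(\g.(\h.(f (g h))))) (g h)))) u) q)
Step 2: ((\h.((\f.(\g.(\h.(f (g h))))) (u h))) q)

Answer: ((\h.((\f.(\g.(\h.(f (g h))))) (u h))) q)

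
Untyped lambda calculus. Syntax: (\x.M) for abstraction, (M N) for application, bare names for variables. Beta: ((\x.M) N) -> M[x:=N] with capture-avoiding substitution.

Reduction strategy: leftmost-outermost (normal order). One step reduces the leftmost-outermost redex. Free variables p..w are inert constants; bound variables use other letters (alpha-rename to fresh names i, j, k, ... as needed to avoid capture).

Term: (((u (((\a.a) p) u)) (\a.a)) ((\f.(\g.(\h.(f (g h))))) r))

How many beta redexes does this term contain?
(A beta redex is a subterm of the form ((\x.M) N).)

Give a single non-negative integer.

Answer: 2

Derivation:
Term: (((u (((\a.a) p) u)) (\a.a)) ((\f.(\g.(\h.(f (g h))))) r))
  Redex: ((\a.a) p)
  Redex: ((\f.(\g.(\h.(f (g h))))) r)
Total redexes: 2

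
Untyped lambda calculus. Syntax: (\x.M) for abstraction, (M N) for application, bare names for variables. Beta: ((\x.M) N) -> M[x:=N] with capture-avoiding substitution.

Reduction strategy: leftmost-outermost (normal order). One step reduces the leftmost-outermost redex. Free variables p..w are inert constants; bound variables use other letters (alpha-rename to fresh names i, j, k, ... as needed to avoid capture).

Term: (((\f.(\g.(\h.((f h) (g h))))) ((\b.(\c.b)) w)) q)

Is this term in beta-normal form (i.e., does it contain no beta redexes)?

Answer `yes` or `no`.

Answer: no

Derivation:
Term: (((\f.(\g.(\h.((f h) (g h))))) ((\b.(\c.b)) w)) q)
Found 2 beta redex(es).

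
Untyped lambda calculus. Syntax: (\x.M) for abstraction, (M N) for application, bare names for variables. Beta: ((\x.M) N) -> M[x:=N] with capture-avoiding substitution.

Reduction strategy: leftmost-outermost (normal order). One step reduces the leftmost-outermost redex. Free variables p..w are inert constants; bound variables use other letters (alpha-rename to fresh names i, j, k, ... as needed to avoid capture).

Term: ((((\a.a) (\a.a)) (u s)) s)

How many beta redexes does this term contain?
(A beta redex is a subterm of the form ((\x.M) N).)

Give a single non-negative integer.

Answer: 1

Derivation:
Term: ((((\a.a) (\a.a)) (u s)) s)
  Redex: ((\a.a) (\a.a))
Total redexes: 1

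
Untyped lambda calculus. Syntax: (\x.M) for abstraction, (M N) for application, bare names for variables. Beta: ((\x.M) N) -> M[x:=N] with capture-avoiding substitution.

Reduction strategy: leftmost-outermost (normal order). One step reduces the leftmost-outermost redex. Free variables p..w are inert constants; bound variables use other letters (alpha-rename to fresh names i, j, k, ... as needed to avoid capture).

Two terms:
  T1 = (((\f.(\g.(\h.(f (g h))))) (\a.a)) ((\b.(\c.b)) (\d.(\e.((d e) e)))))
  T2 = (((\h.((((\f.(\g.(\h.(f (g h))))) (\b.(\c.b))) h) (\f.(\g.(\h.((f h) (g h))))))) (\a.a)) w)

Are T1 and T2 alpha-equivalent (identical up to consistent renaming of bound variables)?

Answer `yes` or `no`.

Answer: no

Derivation:
Term 1: (((\f.(\g.(\h.(f (g h))))) (\a.a)) ((\b.(\c.b)) (\d.(\e.((d e) e)))))
Term 2: (((\h.((((\f.(\g.(\h.(f (g h))))) (\b.(\c.b))) h) (\f.(\g.(\h.((f h) (g h))))))) (\a.a)) w)
Alpha-equivalence: compare structure up to binder renaming.
Result: False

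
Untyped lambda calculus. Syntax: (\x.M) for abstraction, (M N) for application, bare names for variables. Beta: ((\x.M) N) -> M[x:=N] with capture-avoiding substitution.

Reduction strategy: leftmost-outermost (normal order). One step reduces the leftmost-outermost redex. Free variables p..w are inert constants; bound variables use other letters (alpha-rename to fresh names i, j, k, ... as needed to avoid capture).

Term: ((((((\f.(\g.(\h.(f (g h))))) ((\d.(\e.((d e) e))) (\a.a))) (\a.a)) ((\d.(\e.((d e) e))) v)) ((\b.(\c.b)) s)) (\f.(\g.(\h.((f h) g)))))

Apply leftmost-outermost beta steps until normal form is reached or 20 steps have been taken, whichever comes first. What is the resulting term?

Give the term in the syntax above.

Step 0: ((((((\f.(\g.(\h.(f (g h))))) ((\d.(\e.((d e) e))) (\a.a))) (\a.a)) ((\d.(\e.((d e) e))) v)) ((\b.(\c.b)) s)) (\f.(\g.(\h.((f h) g)))))
Step 1: (((((\g.(\h.(((\d.(\e.((d e) e))) (\a.a)) (g h)))) (\a.a)) ((\d.(\e.((d e) e))) v)) ((\b.(\c.b)) s)) (\f.(\g.(\h.((f h) g)))))
Step 2: ((((\h.(((\d.(\e.((d e) e))) (\a.a)) ((\a.a) h))) ((\d.(\e.((d e) e))) v)) ((\b.(\c.b)) s)) (\f.(\g.(\h.((f h) g)))))
Step 3: (((((\d.(\e.((d e) e))) (\a.a)) ((\a.a) ((\d.(\e.((d e) e))) v))) ((\b.(\c.b)) s)) (\f.(\g.(\h.((f h) g)))))
Step 4: ((((\e.(((\a.a) e) e)) ((\a.a) ((\d.(\e.((d e) e))) v))) ((\b.(\c.b)) s)) (\f.(\g.(\h.((f h) g)))))
Step 5: (((((\a.a) ((\a.a) ((\d.(\e.((d e) e))) v))) ((\a.a) ((\d.(\e.((d e) e))) v))) ((\b.(\c.b)) s)) (\f.(\g.(\h.((f h) g)))))
Step 6: (((((\a.a) ((\d.(\e.((d e) e))) v)) ((\a.a) ((\d.(\e.((d e) e))) v))) ((\b.(\c.b)) s)) (\f.(\g.(\h.((f h) g)))))
Step 7: (((((\d.(\e.((d e) e))) v) ((\a.a) ((\d.(\e.((d e) e))) v))) ((\b.(\c.b)) s)) (\f.(\g.(\h.((f h) g)))))
Step 8: ((((\e.((v e) e)) ((\a.a) ((\d.(\e.((d e) e))) v))) ((\b.(\c.b)) s)) (\f.(\g.(\h.((f h) g)))))
Step 9: ((((v ((\a.a) ((\d.(\e.((d e) e))) v))) ((\a.a) ((\d.(\e.((d e) e))) v))) ((\b.(\c.b)) s)) (\f.(\g.(\h.((f h) g)))))
Step 10: ((((v ((\d.(\e.((d e) e))) v)) ((\a.a) ((\d.(\e.((d e) e))) v))) ((\b.(\c.b)) s)) (\f.(\g.(\h.((f h) g)))))
Step 11: ((((v (\e.((v e) e))) ((\a.a) ((\d.(\e.((d e) e))) v))) ((\b.(\c.b)) s)) (\f.(\g.(\h.((f h) g)))))
Step 12: ((((v (\e.((v e) e))) ((\d.(\e.((d e) e))) v)) ((\b.(\c.b)) s)) (\f.(\g.(\h.((f h) g)))))
Step 13: ((((v (\e.((v e) e))) (\e.((v e) e))) ((\b.(\c.b)) s)) (\f.(\g.(\h.((f h) g)))))
Step 14: ((((v (\e.((v e) e))) (\e.((v e) e))) (\c.s)) (\f.(\g.(\h.((f h) g)))))

Answer: ((((v (\e.((v e) e))) (\e.((v e) e))) (\c.s)) (\f.(\g.(\h.((f h) g)))))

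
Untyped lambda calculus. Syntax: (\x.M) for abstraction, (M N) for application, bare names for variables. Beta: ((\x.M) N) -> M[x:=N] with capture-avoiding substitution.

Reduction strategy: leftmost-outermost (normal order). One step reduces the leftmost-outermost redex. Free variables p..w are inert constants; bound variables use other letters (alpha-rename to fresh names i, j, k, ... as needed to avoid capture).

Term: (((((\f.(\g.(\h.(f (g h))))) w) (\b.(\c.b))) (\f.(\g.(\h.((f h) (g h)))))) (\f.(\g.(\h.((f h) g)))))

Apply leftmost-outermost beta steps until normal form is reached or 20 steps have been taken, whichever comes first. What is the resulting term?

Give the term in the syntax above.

Step 0: (((((\f.(\g.(\h.(f (g h))))) w) (\b.(\c.b))) (\f.(\g.(\h.((f h) (g h)))))) (\f.(\g.(\h.((f h) g)))))
Step 1: ((((\g.(\h.(w (g h)))) (\b.(\c.b))) (\f.(\g.(\h.((f h) (g h)))))) (\f.(\g.(\h.((f h) g)))))
Step 2: (((\h.(w ((\b.(\c.b)) h))) (\f.(\g.(\h.((f h) (g h)))))) (\f.(\g.(\h.((f h) g)))))
Step 3: ((w ((\b.(\c.b)) (\f.(\g.(\h.((f h) (g h))))))) (\f.(\g.(\h.((f h) g)))))
Step 4: ((w (\c.(\f.(\g.(\h.((f h) (g h))))))) (\f.(\g.(\h.((f h) g)))))

Answer: ((w (\c.(\f.(\g.(\h.((f h) (g h))))))) (\f.(\g.(\h.((f h) g)))))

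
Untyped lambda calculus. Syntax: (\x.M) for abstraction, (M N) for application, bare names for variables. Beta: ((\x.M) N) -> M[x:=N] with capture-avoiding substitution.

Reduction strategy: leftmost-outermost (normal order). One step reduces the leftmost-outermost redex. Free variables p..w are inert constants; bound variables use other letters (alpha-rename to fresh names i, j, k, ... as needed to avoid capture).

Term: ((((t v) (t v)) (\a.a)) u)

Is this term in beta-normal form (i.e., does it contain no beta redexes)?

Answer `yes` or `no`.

Answer: yes

Derivation:
Term: ((((t v) (t v)) (\a.a)) u)
No beta redexes found.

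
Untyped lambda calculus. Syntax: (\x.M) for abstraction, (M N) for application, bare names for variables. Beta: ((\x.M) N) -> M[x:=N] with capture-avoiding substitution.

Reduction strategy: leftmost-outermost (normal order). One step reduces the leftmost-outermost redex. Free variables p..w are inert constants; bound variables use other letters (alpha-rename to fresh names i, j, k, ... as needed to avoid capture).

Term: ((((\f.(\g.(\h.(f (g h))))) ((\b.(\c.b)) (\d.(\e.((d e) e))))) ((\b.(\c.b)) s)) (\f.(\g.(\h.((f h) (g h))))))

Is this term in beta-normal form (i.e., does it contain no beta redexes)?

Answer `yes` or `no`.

Answer: no

Derivation:
Term: ((((\f.(\g.(\h.(f (g h))))) ((\b.(\c.b)) (\d.(\e.((d e) e))))) ((\b.(\c.b)) s)) (\f.(\g.(\h.((f h) (g h))))))
Found 3 beta redex(es).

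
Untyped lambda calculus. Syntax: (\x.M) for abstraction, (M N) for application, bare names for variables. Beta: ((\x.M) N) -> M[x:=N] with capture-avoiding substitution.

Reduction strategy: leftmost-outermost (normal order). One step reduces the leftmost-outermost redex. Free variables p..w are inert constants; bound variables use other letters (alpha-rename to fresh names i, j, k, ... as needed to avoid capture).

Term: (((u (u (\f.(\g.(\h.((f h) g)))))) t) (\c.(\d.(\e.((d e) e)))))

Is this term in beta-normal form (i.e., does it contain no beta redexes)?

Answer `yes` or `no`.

Answer: yes

Derivation:
Term: (((u (u (\f.(\g.(\h.((f h) g)))))) t) (\c.(\d.(\e.((d e) e)))))
No beta redexes found.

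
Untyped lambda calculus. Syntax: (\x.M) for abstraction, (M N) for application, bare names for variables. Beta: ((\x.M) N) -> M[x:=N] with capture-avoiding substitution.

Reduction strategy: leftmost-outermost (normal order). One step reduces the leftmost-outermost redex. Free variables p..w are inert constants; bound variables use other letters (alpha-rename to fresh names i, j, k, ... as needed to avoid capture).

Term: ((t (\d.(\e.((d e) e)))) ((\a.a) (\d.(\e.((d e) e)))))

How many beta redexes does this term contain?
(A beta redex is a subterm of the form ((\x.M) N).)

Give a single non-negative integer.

Answer: 1

Derivation:
Term: ((t (\d.(\e.((d e) e)))) ((\a.a) (\d.(\e.((d e) e)))))
  Redex: ((\a.a) (\d.(\e.((d e) e))))
Total redexes: 1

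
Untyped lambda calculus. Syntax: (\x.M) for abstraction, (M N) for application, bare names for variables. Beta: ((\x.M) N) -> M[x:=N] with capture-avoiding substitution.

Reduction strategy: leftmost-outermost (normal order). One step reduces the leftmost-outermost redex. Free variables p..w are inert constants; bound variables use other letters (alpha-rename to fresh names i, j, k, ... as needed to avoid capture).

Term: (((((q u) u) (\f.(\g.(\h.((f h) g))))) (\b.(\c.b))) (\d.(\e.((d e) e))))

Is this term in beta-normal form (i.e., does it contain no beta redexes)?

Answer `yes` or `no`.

Answer: yes

Derivation:
Term: (((((q u) u) (\f.(\g.(\h.((f h) g))))) (\b.(\c.b))) (\d.(\e.((d e) e))))
No beta redexes found.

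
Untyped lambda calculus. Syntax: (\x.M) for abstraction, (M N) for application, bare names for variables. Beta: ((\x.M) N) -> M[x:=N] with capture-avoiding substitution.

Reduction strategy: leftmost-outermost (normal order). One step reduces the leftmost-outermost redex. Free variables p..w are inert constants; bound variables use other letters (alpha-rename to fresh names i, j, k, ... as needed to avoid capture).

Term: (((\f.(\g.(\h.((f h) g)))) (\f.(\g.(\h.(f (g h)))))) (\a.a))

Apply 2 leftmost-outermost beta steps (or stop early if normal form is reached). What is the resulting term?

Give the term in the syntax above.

Step 0: (((\f.(\g.(\h.((f h) g)))) (\f.(\g.(\h.(f (g h)))))) (\a.a))
Step 1: ((\g.(\h.(((\f.(\g.(\h.(f (g h))))) h) g))) (\a.a))
Step 2: (\h.(((\f.(\g.(\h.(f (g h))))) h) (\a.a)))

Answer: (\h.(((\f.(\g.(\h.(f (g h))))) h) (\a.a)))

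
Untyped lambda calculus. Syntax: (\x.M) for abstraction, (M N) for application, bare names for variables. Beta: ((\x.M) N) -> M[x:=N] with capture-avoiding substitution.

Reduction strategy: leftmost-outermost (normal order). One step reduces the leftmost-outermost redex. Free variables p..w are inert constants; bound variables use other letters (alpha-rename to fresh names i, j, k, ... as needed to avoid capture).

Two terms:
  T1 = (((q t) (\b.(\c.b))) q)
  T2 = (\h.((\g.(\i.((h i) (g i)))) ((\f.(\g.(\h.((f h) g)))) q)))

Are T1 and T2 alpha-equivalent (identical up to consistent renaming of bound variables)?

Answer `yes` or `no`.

Term 1: (((q t) (\b.(\c.b))) q)
Term 2: (\h.((\g.(\i.((h i) (g i)))) ((\f.(\g.(\h.((f h) g)))) q)))
Alpha-equivalence: compare structure up to binder renaming.
Result: False

Answer: no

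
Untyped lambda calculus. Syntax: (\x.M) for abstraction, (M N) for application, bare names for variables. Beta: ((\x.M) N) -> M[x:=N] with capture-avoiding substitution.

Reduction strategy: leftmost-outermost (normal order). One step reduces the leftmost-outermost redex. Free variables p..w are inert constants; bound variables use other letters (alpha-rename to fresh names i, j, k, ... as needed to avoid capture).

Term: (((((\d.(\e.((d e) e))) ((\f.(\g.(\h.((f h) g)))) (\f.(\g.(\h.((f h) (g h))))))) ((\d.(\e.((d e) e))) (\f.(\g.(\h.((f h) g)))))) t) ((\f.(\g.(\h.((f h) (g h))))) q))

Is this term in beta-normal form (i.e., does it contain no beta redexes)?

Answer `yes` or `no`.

Term: (((((\d.(\e.((d e) e))) ((\f.(\g.(\h.((f h) g)))) (\f.(\g.(\h.((f h) (g h))))))) ((\d.(\e.((d e) e))) (\f.(\g.(\h.((f h) g)))))) t) ((\f.(\g.(\h.((f h) (g h))))) q))
Found 4 beta redex(es).

Answer: no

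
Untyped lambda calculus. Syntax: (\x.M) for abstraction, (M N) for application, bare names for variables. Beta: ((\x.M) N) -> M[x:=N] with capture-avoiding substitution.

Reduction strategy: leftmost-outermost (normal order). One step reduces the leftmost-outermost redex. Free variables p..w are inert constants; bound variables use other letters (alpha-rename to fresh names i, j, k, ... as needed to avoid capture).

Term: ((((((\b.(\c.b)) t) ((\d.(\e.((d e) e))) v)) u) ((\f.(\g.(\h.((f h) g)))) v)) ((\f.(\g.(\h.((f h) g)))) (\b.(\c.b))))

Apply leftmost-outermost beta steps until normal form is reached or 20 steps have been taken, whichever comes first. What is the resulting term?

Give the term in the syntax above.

Step 0: ((((((\b.(\c.b)) t) ((\d.(\e.((d e) e))) v)) u) ((\f.(\g.(\h.((f h) g)))) v)) ((\f.(\g.(\h.((f h) g)))) (\b.(\c.b))))
Step 1: (((((\c.t) ((\d.(\e.((d e) e))) v)) u) ((\f.(\g.(\h.((f h) g)))) v)) ((\f.(\g.(\h.((f h) g)))) (\b.(\c.b))))
Step 2: (((t u) ((\f.(\g.(\h.((f h) g)))) v)) ((\f.(\g.(\h.((f h) g)))) (\b.(\c.b))))
Step 3: (((t u) (\g.(\h.((v h) g)))) ((\f.(\g.(\h.((f h) g)))) (\b.(\c.b))))
Step 4: (((t u) (\g.(\h.((v h) g)))) (\g.(\h.(((\b.(\c.b)) h) g))))
Step 5: (((t u) (\g.(\h.((v h) g)))) (\g.(\h.((\c.h) g))))
Step 6: (((t u) (\g.(\h.((v h) g)))) (\g.(\h.h)))

Answer: (((t u) (\g.(\h.((v h) g)))) (\g.(\h.h)))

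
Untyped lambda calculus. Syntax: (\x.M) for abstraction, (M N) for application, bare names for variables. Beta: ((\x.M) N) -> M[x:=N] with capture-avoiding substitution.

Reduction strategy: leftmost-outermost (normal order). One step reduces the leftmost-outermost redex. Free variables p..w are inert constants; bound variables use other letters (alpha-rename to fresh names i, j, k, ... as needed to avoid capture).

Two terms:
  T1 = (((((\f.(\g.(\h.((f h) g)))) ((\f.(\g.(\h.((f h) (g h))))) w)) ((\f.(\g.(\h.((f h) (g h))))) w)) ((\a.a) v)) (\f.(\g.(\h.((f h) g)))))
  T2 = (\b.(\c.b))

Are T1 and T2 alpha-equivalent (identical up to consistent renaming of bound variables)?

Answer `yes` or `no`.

Answer: no

Derivation:
Term 1: (((((\f.(\g.(\h.((f h) g)))) ((\f.(\g.(\h.((f h) (g h))))) w)) ((\f.(\g.(\h.((f h) (g h))))) w)) ((\a.a) v)) (\f.(\g.(\h.((f h) g)))))
Term 2: (\b.(\c.b))
Alpha-equivalence: compare structure up to binder renaming.
Result: False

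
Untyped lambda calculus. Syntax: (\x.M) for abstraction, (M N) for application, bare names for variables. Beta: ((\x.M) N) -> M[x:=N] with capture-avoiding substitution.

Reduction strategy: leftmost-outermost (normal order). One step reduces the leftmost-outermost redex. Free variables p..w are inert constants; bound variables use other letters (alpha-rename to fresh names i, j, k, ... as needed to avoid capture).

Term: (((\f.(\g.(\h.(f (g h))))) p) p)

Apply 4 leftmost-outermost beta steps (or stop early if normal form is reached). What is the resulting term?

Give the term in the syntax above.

Step 0: (((\f.(\g.(\h.(f (g h))))) p) p)
Step 1: ((\g.(\h.(p (g h)))) p)
Step 2: (\h.(p (p h)))
Step 3: (normal form reached)

Answer: (\h.(p (p h)))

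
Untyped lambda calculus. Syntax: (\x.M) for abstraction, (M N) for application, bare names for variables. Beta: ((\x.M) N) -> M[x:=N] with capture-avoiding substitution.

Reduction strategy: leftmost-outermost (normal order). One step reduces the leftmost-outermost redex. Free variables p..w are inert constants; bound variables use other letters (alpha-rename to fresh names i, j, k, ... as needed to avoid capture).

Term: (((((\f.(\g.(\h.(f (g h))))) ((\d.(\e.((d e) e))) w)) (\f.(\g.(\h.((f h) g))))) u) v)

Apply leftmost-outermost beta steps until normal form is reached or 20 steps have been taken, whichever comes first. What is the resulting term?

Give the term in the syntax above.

Step 0: (((((\f.(\g.(\h.(f (g h))))) ((\d.(\e.((d e) e))) w)) (\f.(\g.(\h.((f h) g))))) u) v)
Step 1: ((((\g.(\h.(((\d.(\e.((d e) e))) w) (g h)))) (\f.(\g.(\h.((f h) g))))) u) v)
Step 2: (((\h.(((\d.(\e.((d e) e))) w) ((\f.(\g.(\h.((f h) g)))) h))) u) v)
Step 3: ((((\d.(\e.((d e) e))) w) ((\f.(\g.(\h.((f h) g)))) u)) v)
Step 4: (((\e.((w e) e)) ((\f.(\g.(\h.((f h) g)))) u)) v)
Step 5: (((w ((\f.(\g.(\h.((f h) g)))) u)) ((\f.(\g.(\h.((f h) g)))) u)) v)
Step 6: (((w (\g.(\h.((u h) g)))) ((\f.(\g.(\h.((f h) g)))) u)) v)
Step 7: (((w (\g.(\h.((u h) g)))) (\g.(\h.((u h) g)))) v)

Answer: (((w (\g.(\h.((u h) g)))) (\g.(\h.((u h) g)))) v)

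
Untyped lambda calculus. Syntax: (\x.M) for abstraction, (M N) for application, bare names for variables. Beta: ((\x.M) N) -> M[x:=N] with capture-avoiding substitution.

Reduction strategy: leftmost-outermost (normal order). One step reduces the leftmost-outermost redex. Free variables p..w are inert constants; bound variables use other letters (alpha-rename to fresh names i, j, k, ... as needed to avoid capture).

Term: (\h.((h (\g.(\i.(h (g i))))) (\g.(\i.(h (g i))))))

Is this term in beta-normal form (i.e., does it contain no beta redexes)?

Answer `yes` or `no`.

Term: (\h.((h (\g.(\i.(h (g i))))) (\g.(\i.(h (g i))))))
No beta redexes found.

Answer: yes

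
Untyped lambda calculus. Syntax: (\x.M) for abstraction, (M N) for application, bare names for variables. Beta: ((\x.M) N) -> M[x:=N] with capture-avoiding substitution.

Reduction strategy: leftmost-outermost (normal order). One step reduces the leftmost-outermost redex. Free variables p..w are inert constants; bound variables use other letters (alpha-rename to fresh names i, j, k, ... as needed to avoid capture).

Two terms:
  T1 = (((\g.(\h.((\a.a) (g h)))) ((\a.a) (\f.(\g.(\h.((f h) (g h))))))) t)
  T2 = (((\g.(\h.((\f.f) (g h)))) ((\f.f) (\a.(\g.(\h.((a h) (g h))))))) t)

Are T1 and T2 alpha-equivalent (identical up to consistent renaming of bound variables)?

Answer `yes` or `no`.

Answer: yes

Derivation:
Term 1: (((\g.(\h.((\a.a) (g h)))) ((\a.a) (\f.(\g.(\h.((f h) (g h))))))) t)
Term 2: (((\g.(\h.((\f.f) (g h)))) ((\f.f) (\a.(\g.(\h.((a h) (g h))))))) t)
Alpha-equivalence: compare structure up to binder renaming.
Result: True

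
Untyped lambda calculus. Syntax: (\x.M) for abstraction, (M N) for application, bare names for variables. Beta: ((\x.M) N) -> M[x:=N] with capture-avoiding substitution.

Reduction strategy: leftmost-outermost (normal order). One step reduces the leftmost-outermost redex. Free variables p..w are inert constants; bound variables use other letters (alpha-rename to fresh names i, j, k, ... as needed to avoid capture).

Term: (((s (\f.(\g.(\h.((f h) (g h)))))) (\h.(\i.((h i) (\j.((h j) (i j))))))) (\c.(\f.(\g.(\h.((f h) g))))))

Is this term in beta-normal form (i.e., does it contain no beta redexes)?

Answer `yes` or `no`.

Answer: yes

Derivation:
Term: (((s (\f.(\g.(\h.((f h) (g h)))))) (\h.(\i.((h i) (\j.((h j) (i j))))))) (\c.(\f.(\g.(\h.((f h) g))))))
No beta redexes found.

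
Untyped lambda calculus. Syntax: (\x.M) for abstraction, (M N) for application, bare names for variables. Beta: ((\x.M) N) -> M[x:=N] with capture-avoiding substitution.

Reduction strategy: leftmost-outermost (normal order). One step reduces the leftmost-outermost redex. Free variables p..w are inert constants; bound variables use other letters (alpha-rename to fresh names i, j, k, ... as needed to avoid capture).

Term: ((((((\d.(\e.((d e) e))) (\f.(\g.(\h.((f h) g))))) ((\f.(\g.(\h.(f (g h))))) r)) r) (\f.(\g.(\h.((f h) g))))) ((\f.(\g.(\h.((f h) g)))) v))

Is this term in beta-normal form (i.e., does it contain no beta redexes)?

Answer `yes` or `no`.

Term: ((((((\d.(\e.((d e) e))) (\f.(\g.(\h.((f h) g))))) ((\f.(\g.(\h.(f (g h))))) r)) r) (\f.(\g.(\h.((f h) g))))) ((\f.(\g.(\h.((f h) g)))) v))
Found 3 beta redex(es).

Answer: no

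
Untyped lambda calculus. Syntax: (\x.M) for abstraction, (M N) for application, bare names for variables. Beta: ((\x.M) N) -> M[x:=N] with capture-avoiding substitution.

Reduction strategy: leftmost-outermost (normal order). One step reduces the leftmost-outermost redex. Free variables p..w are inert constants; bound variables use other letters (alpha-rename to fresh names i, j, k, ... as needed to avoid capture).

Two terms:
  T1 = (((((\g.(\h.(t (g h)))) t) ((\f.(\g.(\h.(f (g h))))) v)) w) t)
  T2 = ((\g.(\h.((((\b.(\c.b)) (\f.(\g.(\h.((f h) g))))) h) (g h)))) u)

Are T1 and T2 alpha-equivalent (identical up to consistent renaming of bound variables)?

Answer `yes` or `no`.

Answer: no

Derivation:
Term 1: (((((\g.(\h.(t (g h)))) t) ((\f.(\g.(\h.(f (g h))))) v)) w) t)
Term 2: ((\g.(\h.((((\b.(\c.b)) (\f.(\g.(\h.((f h) g))))) h) (g h)))) u)
Alpha-equivalence: compare structure up to binder renaming.
Result: False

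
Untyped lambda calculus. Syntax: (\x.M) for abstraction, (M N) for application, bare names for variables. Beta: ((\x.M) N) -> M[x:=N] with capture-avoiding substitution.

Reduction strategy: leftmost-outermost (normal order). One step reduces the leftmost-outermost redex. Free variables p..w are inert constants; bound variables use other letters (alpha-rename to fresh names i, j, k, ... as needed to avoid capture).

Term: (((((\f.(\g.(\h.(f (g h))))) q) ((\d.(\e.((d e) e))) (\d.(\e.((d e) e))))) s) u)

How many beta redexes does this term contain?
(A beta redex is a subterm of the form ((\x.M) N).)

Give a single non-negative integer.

Term: (((((\f.(\g.(\h.(f (g h))))) q) ((\d.(\e.((d e) e))) (\d.(\e.((d e) e))))) s) u)
  Redex: ((\f.(\g.(\h.(f (g h))))) q)
  Redex: ((\d.(\e.((d e) e))) (\d.(\e.((d e) e))))
Total redexes: 2

Answer: 2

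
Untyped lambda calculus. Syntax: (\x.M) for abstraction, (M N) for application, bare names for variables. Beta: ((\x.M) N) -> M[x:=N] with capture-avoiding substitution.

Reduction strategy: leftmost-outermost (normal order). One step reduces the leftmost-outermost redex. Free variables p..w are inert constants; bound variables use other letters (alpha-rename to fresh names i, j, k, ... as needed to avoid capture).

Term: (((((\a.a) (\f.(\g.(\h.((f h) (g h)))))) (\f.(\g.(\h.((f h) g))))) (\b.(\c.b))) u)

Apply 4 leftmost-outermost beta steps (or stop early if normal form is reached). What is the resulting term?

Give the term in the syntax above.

Answer: (((\f.(\g.(\h.((f h) g)))) u) ((\b.(\c.b)) u))

Derivation:
Step 0: (((((\a.a) (\f.(\g.(\h.((f h) (g h)))))) (\f.(\g.(\h.((f h) g))))) (\b.(\c.b))) u)
Step 1: ((((\f.(\g.(\h.((f h) (g h))))) (\f.(\g.(\h.((f h) g))))) (\b.(\c.b))) u)
Step 2: (((\g.(\h.(((\f.(\g.(\h.((f h) g)))) h) (g h)))) (\b.(\c.b))) u)
Step 3: ((\h.(((\f.(\g.(\h.((f h) g)))) h) ((\b.(\c.b)) h))) u)
Step 4: (((\f.(\g.(\h.((f h) g)))) u) ((\b.(\c.b)) u))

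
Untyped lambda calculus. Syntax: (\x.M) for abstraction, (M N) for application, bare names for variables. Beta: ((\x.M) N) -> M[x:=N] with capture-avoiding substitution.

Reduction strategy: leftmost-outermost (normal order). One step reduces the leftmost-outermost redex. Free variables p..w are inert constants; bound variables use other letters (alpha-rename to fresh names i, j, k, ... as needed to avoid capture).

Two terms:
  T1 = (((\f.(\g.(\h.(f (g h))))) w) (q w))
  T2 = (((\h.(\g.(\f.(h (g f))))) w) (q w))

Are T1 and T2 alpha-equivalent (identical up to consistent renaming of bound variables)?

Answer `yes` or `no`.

Answer: yes

Derivation:
Term 1: (((\f.(\g.(\h.(f (g h))))) w) (q w))
Term 2: (((\h.(\g.(\f.(h (g f))))) w) (q w))
Alpha-equivalence: compare structure up to binder renaming.
Result: True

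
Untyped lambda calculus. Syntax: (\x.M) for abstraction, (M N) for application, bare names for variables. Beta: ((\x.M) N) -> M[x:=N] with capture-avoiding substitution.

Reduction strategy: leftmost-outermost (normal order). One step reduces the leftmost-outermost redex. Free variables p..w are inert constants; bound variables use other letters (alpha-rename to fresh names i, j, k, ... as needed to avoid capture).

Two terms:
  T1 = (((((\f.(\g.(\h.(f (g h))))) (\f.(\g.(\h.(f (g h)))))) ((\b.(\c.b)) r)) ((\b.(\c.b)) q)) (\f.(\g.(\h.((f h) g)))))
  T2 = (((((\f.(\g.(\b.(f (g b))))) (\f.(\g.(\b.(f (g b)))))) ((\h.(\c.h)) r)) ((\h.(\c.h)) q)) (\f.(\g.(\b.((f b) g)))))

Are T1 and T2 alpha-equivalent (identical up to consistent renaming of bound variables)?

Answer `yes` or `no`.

Term 1: (((((\f.(\g.(\h.(f (g h))))) (\f.(\g.(\h.(f (g h)))))) ((\b.(\c.b)) r)) ((\b.(\c.b)) q)) (\f.(\g.(\h.((f h) g)))))
Term 2: (((((\f.(\g.(\b.(f (g b))))) (\f.(\g.(\b.(f (g b)))))) ((\h.(\c.h)) r)) ((\h.(\c.h)) q)) (\f.(\g.(\b.((f b) g)))))
Alpha-equivalence: compare structure up to binder renaming.
Result: True

Answer: yes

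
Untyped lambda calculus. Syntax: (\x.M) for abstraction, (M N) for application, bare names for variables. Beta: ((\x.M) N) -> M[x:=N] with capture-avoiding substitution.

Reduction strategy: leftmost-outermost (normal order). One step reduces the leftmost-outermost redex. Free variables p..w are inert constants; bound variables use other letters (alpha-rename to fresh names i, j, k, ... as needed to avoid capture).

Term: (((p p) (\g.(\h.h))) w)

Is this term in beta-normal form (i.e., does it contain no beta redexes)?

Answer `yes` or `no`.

Answer: yes

Derivation:
Term: (((p p) (\g.(\h.h))) w)
No beta redexes found.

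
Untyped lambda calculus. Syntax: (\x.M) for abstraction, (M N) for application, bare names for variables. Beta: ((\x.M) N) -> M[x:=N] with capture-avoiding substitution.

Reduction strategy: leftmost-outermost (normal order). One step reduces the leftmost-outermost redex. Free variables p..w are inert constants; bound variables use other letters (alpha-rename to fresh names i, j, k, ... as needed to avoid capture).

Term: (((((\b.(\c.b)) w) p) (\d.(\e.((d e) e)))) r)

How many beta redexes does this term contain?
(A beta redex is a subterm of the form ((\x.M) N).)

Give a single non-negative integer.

Answer: 1

Derivation:
Term: (((((\b.(\c.b)) w) p) (\d.(\e.((d e) e)))) r)
  Redex: ((\b.(\c.b)) w)
Total redexes: 1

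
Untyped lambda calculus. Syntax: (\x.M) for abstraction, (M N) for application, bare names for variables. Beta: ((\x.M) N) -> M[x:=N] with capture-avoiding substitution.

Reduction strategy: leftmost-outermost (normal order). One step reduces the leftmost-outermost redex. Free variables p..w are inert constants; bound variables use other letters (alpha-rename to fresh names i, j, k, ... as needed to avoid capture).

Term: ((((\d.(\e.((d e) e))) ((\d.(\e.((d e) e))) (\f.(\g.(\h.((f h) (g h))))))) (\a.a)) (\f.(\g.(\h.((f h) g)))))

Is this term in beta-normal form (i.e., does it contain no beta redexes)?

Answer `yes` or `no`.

Term: ((((\d.(\e.((d e) e))) ((\d.(\e.((d e) e))) (\f.(\g.(\h.((f h) (g h))))))) (\a.a)) (\f.(\g.(\h.((f h) g)))))
Found 2 beta redex(es).

Answer: no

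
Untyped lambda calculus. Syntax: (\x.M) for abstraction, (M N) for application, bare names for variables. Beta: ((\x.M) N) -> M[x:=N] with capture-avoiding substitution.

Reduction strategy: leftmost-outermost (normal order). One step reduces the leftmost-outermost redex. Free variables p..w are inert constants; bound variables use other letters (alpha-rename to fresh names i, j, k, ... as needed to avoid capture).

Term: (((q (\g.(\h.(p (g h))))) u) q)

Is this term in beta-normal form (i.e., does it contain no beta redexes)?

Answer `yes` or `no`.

Answer: yes

Derivation:
Term: (((q (\g.(\h.(p (g h))))) u) q)
No beta redexes found.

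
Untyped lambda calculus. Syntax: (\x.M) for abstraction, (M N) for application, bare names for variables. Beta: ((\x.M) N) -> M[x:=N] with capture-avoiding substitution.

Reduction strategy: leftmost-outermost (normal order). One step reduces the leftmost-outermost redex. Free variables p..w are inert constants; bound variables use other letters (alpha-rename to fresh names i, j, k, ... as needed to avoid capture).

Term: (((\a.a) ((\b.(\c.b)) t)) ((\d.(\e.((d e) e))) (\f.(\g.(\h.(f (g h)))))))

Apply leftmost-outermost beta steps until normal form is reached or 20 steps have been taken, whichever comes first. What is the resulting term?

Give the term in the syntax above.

Step 0: (((\a.a) ((\b.(\c.b)) t)) ((\d.(\e.((d e) e))) (\f.(\g.(\h.(f (g h)))))))
Step 1: (((\b.(\c.b)) t) ((\d.(\e.((d e) e))) (\f.(\g.(\h.(f (g h)))))))
Step 2: ((\c.t) ((\d.(\e.((d e) e))) (\f.(\g.(\h.(f (g h)))))))
Step 3: t

Answer: t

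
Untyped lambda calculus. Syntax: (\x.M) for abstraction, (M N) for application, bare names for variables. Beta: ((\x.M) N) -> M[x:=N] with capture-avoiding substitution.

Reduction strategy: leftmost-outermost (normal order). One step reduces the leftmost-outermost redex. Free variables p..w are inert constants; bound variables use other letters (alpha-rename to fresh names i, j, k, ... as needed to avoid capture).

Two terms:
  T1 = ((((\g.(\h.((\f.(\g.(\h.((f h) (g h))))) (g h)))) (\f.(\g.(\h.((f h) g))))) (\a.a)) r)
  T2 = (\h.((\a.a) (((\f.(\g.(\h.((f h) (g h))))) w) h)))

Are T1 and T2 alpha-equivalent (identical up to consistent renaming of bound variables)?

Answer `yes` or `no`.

Term 1: ((((\g.(\h.((\f.(\g.(\h.((f h) (g h))))) (g h)))) (\f.(\g.(\h.((f h) g))))) (\a.a)) r)
Term 2: (\h.((\a.a) (((\f.(\g.(\h.((f h) (g h))))) w) h)))
Alpha-equivalence: compare structure up to binder renaming.
Result: False

Answer: no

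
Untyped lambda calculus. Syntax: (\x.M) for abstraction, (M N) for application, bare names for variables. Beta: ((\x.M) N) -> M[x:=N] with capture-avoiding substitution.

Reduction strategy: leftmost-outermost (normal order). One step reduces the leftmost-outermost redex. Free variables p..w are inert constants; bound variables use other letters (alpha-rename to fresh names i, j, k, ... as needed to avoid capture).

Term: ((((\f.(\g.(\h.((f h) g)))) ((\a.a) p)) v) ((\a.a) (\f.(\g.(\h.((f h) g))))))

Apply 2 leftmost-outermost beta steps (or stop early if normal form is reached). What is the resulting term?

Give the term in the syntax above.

Step 0: ((((\f.(\g.(\h.((f h) g)))) ((\a.a) p)) v) ((\a.a) (\f.(\g.(\h.((f h) g))))))
Step 1: (((\g.(\h.((((\a.a) p) h) g))) v) ((\a.a) (\f.(\g.(\h.((f h) g))))))
Step 2: ((\h.((((\a.a) p) h) v)) ((\a.a) (\f.(\g.(\h.((f h) g))))))

Answer: ((\h.((((\a.a) p) h) v)) ((\a.a) (\f.(\g.(\h.((f h) g))))))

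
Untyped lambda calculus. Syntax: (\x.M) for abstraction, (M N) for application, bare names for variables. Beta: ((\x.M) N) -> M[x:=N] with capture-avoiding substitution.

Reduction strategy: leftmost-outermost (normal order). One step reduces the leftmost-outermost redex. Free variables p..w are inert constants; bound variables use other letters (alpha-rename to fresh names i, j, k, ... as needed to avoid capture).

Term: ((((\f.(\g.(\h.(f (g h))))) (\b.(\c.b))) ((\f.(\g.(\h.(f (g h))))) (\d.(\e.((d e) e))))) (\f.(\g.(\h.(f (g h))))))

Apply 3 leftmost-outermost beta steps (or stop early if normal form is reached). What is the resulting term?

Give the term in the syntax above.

Step 0: ((((\f.(\g.(\h.(f (g h))))) (\b.(\c.b))) ((\f.(\g.(\h.(f (g h))))) (\d.(\e.((d e) e))))) (\f.(\g.(\h.(f (g h))))))
Step 1: (((\g.(\h.((\b.(\c.b)) (g h)))) ((\f.(\g.(\h.(f (g h))))) (\d.(\e.((d e) e))))) (\f.(\g.(\h.(f (g h))))))
Step 2: ((\h.((\b.(\c.b)) (((\f.(\g.(\h.(f (g h))))) (\d.(\e.((d e) e)))) h))) (\f.(\g.(\h.(f (g h))))))
Step 3: ((\b.(\c.b)) (((\f.(\g.(\h.(f (g h))))) (\d.(\e.((d e) e)))) (\f.(\g.(\h.(f (g h)))))))

Answer: ((\b.(\c.b)) (((\f.(\g.(\h.(f (g h))))) (\d.(\e.((d e) e)))) (\f.(\g.(\h.(f (g h)))))))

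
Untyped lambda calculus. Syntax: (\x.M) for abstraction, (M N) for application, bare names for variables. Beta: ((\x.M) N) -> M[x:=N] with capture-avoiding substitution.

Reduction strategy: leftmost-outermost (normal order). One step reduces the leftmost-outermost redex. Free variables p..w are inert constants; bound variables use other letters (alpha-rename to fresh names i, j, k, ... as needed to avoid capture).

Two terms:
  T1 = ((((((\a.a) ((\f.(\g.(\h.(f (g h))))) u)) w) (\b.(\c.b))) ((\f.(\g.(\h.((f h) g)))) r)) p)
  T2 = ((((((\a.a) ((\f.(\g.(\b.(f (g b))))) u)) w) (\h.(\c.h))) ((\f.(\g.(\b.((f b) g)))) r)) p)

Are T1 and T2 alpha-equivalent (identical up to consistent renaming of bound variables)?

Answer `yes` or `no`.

Term 1: ((((((\a.a) ((\f.(\g.(\h.(f (g h))))) u)) w) (\b.(\c.b))) ((\f.(\g.(\h.((f h) g)))) r)) p)
Term 2: ((((((\a.a) ((\f.(\g.(\b.(f (g b))))) u)) w) (\h.(\c.h))) ((\f.(\g.(\b.((f b) g)))) r)) p)
Alpha-equivalence: compare structure up to binder renaming.
Result: True

Answer: yes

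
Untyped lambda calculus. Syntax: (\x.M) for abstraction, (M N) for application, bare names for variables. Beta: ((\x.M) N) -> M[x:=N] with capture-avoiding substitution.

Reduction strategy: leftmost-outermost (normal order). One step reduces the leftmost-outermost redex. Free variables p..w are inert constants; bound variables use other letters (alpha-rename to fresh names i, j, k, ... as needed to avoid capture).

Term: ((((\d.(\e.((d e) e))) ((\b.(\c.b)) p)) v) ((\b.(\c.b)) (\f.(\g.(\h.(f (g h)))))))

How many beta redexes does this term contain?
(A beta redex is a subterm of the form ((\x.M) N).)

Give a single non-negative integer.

Answer: 3

Derivation:
Term: ((((\d.(\e.((d e) e))) ((\b.(\c.b)) p)) v) ((\b.(\c.b)) (\f.(\g.(\h.(f (g h)))))))
  Redex: ((\d.(\e.((d e) e))) ((\b.(\c.b)) p))
  Redex: ((\b.(\c.b)) p)
  Redex: ((\b.(\c.b)) (\f.(\g.(\h.(f (g h))))))
Total redexes: 3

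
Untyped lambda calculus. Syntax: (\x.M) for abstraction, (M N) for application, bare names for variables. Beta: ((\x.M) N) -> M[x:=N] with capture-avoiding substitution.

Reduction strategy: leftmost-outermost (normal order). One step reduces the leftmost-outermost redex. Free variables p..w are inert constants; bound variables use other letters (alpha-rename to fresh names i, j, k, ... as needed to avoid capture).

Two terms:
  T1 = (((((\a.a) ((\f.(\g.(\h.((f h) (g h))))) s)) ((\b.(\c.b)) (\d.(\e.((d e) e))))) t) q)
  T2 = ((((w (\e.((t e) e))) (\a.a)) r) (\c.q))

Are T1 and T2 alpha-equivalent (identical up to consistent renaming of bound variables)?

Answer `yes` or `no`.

Answer: no

Derivation:
Term 1: (((((\a.a) ((\f.(\g.(\h.((f h) (g h))))) s)) ((\b.(\c.b)) (\d.(\e.((d e) e))))) t) q)
Term 2: ((((w (\e.((t e) e))) (\a.a)) r) (\c.q))
Alpha-equivalence: compare structure up to binder renaming.
Result: False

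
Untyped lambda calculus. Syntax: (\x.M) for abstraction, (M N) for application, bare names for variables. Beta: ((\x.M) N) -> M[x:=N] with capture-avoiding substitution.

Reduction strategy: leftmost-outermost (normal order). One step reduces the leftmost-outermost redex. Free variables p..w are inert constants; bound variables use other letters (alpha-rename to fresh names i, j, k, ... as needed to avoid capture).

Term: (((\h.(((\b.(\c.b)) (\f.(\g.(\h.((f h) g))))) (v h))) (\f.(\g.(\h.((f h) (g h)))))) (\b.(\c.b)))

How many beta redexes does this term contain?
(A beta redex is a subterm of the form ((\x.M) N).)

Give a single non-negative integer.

Answer: 2

Derivation:
Term: (((\h.(((\b.(\c.b)) (\f.(\g.(\h.((f h) g))))) (v h))) (\f.(\g.(\h.((f h) (g h)))))) (\b.(\c.b)))
  Redex: ((\h.(((\b.(\c.b)) (\f.(\g.(\h.((f h) g))))) (v h))) (\f.(\g.(\h.((f h) (g h))))))
  Redex: ((\b.(\c.b)) (\f.(\g.(\h.((f h) g)))))
Total redexes: 2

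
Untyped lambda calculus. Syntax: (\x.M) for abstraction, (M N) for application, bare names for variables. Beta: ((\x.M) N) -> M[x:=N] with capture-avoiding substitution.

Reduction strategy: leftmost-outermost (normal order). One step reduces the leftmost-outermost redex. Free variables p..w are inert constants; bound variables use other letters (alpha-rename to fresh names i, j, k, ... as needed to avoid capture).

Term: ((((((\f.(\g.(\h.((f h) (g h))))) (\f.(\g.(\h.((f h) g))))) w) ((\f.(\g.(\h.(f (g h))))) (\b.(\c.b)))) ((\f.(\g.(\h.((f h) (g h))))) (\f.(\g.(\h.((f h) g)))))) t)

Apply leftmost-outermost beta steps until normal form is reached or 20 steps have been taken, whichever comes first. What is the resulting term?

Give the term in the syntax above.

Step 0: ((((((\f.(\g.(\h.((f h) (g h))))) (\f.(\g.(\h.((f h) g))))) w) ((\f.(\g.(\h.(f (g h))))) (\b.(\c.b)))) ((\f.(\g.(\h.((f h) (g h))))) (\f.(\g.(\h.((f h) g)))))) t)
Step 1: (((((\g.(\h.(((\f.(\g.(\h.((f h) g)))) h) (g h)))) w) ((\f.(\g.(\h.(f (g h))))) (\b.(\c.b)))) ((\f.(\g.(\h.((f h) (g h))))) (\f.(\g.(\h.((f h) g)))))) t)
Step 2: ((((\h.(((\f.(\g.(\h.((f h) g)))) h) (w h))) ((\f.(\g.(\h.(f (g h))))) (\b.(\c.b)))) ((\f.(\g.(\h.((f h) (g h))))) (\f.(\g.(\h.((f h) g)))))) t)
Step 3: (((((\f.(\g.(\h.((f h) g)))) ((\f.(\g.(\h.(f (g h))))) (\b.(\c.b)))) (w ((\f.(\g.(\h.(f (g h))))) (\b.(\c.b))))) ((\f.(\g.(\h.((f h) (g h))))) (\f.(\g.(\h.((f h) g)))))) t)
Step 4: ((((\g.(\h.((((\f.(\g.(\h.(f (g h))))) (\b.(\c.b))) h) g))) (w ((\f.(\g.(\h.(f (g h))))) (\b.(\c.b))))) ((\f.(\g.(\h.((f h) (g h))))) (\f.(\g.(\h.((f h) g)))))) t)
Step 5: (((\h.((((\f.(\g.(\h.(f (g h))))) (\b.(\c.b))) h) (w ((\f.(\g.(\h.(f (g h))))) (\b.(\c.b)))))) ((\f.(\g.(\h.((f h) (g h))))) (\f.(\g.(\h.((f h) g)))))) t)
Step 6: (((((\f.(\g.(\h.(f (g h))))) (\b.(\c.b))) ((\f.(\g.(\h.((f h) (g h))))) (\f.(\g.(\h.((f h) g)))))) (w ((\f.(\g.(\h.(f (g h))))) (\b.(\c.b))))) t)
Step 7: ((((\g.(\h.((\b.(\c.b)) (g h)))) ((\f.(\g.(\h.((f h) (g h))))) (\f.(\g.(\h.((f h) g)))))) (w ((\f.(\g.(\h.(f (g h))))) (\b.(\c.b))))) t)
Step 8: (((\h.((\b.(\c.b)) (((\f.(\g.(\h.((f h) (g h))))) (\f.(\g.(\h.((f h) g))))) h))) (w ((\f.(\g.(\h.(f (g h))))) (\b.(\c.b))))) t)
Step 9: (((\b.(\c.b)) (((\f.(\g.(\h.((f h) (g h))))) (\f.(\g.(\h.((f h) g))))) (w ((\f.(\g.(\h.(f (g h))))) (\b.(\c.b)))))) t)
Step 10: ((\c.(((\f.(\g.(\h.((f h) (g h))))) (\f.(\g.(\h.((f h) g))))) (w ((\f.(\g.(\h.(f (g h))))) (\b.(\c.b)))))) t)
Step 11: (((\f.(\g.(\h.((f h) (g h))))) (\f.(\g.(\h.((f h) g))))) (w ((\f.(\g.(\h.(f (g h))))) (\b.(\c.b)))))
Step 12: ((\g.(\h.(((\f.(\g.(\h.((f h) g)))) h) (g h)))) (w ((\f.(\g.(\h.(f (g h))))) (\b.(\c.b)))))
Step 13: (\h.(((\f.(\g.(\h.((f h) g)))) h) ((w ((\f.(\g.(\h.(f (g h))))) (\b.(\c.b)))) h)))
Step 14: (\h.((\g.(\i.((h i) g))) ((w ((\f.(\g.(\h.(f (g h))))) (\b.(\c.b)))) h)))
Step 15: (\h.(\i.((h i) ((w ((\f.(\g.(\h.(f (g h))))) (\b.(\c.b)))) h))))
Step 16: (\h.(\i.((h i) ((w (\g.(\h.((\b.(\c.b)) (g h))))) h))))
Step 17: (\h.(\i.((h i) ((w (\g.(\h.(\c.(g h))))) h))))

Answer: (\h.(\i.((h i) ((w (\g.(\h.(\c.(g h))))) h))))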